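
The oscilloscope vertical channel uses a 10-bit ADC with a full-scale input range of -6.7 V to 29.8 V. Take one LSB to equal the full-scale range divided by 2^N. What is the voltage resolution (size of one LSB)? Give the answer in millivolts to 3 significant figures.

Full-scale range = 29.8 V − (-6.7 V) = 36.5 V.
Number of codes = 2^10 = 1024.
One LSB is 36.5 V / 1024 = 35.6 mV.

35.6 mV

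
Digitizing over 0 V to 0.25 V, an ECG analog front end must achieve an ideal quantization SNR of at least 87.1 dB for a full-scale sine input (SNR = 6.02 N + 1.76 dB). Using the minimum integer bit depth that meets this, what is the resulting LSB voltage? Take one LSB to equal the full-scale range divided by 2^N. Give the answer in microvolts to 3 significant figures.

7.63 µV

Span = 0.25 V.
N ≥ (87.1 − 1.76)/6.02 = 14.176 → N_min = 15.
One LSB is 0.25 V / 32768 = 7.63 µV.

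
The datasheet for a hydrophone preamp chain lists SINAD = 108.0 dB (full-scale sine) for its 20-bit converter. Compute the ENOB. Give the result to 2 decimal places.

ENOB = (SINAD − 1.76) / 6.02 = (108.0 − 1.76) / 6.02 = 106.24 / 6.02 = 17.6478.

17.65 bits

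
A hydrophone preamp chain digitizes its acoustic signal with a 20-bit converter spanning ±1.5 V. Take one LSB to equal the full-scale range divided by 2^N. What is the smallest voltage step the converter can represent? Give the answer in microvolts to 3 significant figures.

2.86 µV

Full-scale range = 1.5 V − (-1.5 V) = 3 V.
2^20 = 1048576 levels.
One LSB is 3 V / 1048576 = 2.86 µV.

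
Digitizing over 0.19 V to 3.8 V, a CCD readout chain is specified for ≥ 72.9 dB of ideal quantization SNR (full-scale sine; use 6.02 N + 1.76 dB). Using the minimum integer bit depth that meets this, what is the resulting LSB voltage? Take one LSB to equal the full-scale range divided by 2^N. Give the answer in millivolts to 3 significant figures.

The full-scale span is 3.8 − (0.19) = 3.61 V.
Required N = ⌈(72.9 − 1.76)/6.02⌉ = ⌈11.817⌉ = 12.
LSB = 3.61 V ÷ 2^12 = 3.61/4096 V = 0.881 mV.

0.881 mV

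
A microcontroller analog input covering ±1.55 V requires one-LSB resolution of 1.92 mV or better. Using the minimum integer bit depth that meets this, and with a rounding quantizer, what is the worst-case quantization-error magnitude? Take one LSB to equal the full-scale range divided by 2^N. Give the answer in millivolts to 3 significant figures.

Full-scale range = 1.55 V − (-1.55 V) = 3.1 V.
3.1 V / 1.92 mV = 1615. Since 2^10 = 1024 and 2^11 = 2048, N = 11.
One LSB is 3.1 V / 2048 = 1.5137 mV.
Half an LSB is 0.757 mV.

0.757 mV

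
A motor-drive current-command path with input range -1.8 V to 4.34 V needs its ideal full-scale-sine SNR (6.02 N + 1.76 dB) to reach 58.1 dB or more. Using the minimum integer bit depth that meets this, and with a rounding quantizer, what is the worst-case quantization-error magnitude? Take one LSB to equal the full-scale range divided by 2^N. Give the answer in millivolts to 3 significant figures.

The full-scale span is 4.34 − (-1.8) = 6.14 V.
Required N = ⌈(58.1 − 1.76)/6.02⌉ = ⌈9.359⌉ = 10.
One LSB is 6.14 V / 1024 = 5.9961 mV.
|e|_max = LSB/2 = 3.00 mV.

3.00 mV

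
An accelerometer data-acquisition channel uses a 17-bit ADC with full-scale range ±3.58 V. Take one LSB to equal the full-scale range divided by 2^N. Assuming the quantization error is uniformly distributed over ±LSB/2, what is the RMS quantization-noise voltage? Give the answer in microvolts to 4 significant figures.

15.77 µV

The full-scale span is 3.58 − (-3.58) = 7.16 V.
LSB = 7.16 V ÷ 2^17 = 7.16/131072 V = 54.6265 µV.
RMS of a uniform error over width LSB is LSB/√12 = 15.77 µV.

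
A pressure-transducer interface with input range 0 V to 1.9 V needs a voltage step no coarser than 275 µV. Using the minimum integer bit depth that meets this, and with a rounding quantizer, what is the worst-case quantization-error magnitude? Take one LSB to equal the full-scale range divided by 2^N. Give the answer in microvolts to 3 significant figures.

116 µV

Full-scale range = 1.9 V.
Need 2^N ≥ 1.9 V / 275 µV = 6909 → N_min = 13.
LSB = 1.9 V ÷ 2^13 = 1.9/8192 V = 231.93 µV.
Half an LSB is 116 µV.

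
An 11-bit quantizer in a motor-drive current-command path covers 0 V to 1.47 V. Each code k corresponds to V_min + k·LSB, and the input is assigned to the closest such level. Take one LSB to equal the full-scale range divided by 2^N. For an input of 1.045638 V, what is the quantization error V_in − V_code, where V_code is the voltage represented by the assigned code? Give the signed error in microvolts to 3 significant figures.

−158 µV

Full-scale range = 1.47 V. LSB = 1.47 V / 2^11 ≈ 0.7178 mV.
Position in LSBs: (1.045638 − (0)) × 2048/1.47 = 1456.7800; rounding gives k = 1457.
V_code = 0 + (1457/2048) × 1.47 = 1.045795898 V.
V_in − V_code = 1.045638 − (1.045795898) = −158 µV.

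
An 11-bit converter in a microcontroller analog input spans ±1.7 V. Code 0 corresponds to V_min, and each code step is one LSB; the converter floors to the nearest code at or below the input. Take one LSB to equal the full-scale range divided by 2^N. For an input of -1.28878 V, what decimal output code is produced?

247

Range = 1.7 − (-1.7) = 3.4 V. LSB = 3.4 V / 2^11 ≈ 1.660 mV.
code = ⌊(V_in − V_min)/LSB⌋ = ⌊(V_in − V_min) × 2^11 / range⌋
     = ⌊(-1.28878 − (-1.7)) × 2048 / 3.4⌋ = ⌊0.41122 × 2048/3.4⌋
     = ⌊247.700⌋ = 247.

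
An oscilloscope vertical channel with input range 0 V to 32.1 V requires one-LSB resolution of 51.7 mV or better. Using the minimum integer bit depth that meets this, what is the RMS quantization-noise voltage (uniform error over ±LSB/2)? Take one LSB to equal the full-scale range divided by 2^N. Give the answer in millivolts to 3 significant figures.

Range is 32.1 V.
Levels needed ≥ 32.1/51.7 mV = 620.9. 2^10 = 1024 suffices, so N_min = 10.
LSB = 32.1 V ÷ 2^10 = 32.1/1024 V = 31.348 mV.
RMS noise = LSB/√12 = 9.05 mV.

9.05 mV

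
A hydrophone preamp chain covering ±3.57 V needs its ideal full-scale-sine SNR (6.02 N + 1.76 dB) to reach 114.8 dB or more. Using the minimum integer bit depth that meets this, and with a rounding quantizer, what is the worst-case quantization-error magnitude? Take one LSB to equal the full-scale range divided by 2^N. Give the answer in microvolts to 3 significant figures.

6.81 µV

The full-scale span is 3.57 − (-3.57) = 7.14 V.
N ≥ (114.8 − 1.76)/6.02 = 18.777 → N_min = 19.
Step size = 7.14/524288 V = 13.618 µV.
|e|_max = LSB/2 = 6.81 µV.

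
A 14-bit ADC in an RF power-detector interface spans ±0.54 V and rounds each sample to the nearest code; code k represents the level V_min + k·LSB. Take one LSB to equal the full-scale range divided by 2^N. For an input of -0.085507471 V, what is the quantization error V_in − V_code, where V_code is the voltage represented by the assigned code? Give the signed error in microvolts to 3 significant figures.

−11.9 µV

Range = 0.54 − (-0.54) = 1.08 V. LSB = 1.08 V / 2^14 ≈ 65.92 µV.
Position in LSBs: (-0.085507471 − (-0.54)) × 16384/1.08 = 6894.8200; rounding gives k = 6895.
V_code = -0.54 + (6895/16384) × 1.08 = -0.085495605469 V.
V_in − V_code = -0.085507471 − (-0.085495605469) = −11.9 µV.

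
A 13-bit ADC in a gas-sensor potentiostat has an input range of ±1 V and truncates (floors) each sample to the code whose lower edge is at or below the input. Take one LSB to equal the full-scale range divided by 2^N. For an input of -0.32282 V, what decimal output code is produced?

Range = 1 − (-1) = 2 V. LSB = 2 V / 2^13 ≈ 244.1 µV.
(V_in − V_min) × 2^13/range = (-0.32282 − (-1)) × 8192/2 = 2773.729.
Floor → code = 2773.

2773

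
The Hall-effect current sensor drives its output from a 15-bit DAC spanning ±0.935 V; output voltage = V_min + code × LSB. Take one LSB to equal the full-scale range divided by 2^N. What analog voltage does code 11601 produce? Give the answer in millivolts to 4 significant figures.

-273.0 mV

The full-scale span is 0.935 − (-0.935) = 1.87 V. LSB = 1.87 V / 2^15.
Output = V_min + (11601/32768) × range = -0.935 + 0.354034 × 1.87 V
      = -0.935 + 0.662044 = -0.272956 V.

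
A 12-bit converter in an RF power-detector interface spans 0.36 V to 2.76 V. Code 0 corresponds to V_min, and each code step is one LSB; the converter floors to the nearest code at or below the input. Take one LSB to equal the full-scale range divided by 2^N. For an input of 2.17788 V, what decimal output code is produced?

Range = 2.76 − (0.36) = 2.4 V. LSB = 2.4 V / 2^12 ≈ 0.5859 mV.
(V_in − V_min) × 2^12/range = (2.17788 − (0.36)) × 4096/2.4 = 3102.515.
Floor → code = 3102.

3102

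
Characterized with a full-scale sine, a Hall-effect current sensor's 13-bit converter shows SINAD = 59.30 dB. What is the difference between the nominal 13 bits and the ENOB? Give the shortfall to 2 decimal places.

3.44 bits

ENOB = (SINAD − 1.76)/6.02 = (59.30 − 1.76)/6.02 = 9.5581 bits.
13 − 9.5581 = 3.44 bits below nominal.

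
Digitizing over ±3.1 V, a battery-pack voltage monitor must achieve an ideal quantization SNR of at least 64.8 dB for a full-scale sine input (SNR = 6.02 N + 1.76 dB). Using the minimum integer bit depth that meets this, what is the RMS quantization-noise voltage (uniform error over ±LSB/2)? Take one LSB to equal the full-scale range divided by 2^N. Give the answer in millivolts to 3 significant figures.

The full-scale span is 3.1 − (-3.1) = 6.2 V.
N ≥ (64.8 − 1.76)/6.02 = 10.472 → N_min = 11.
LSB = 6.2 V ÷ 2^11 = 6.2/2048 V = 3.0273 mV.
σ_q = LSB/√12 = 3.0273 mV/3.4641 = 0.874 mV.

0.874 mV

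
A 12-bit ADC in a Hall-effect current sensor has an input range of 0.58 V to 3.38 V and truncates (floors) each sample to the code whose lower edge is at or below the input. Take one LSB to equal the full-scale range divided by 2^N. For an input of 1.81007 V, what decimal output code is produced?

Range = 3.38 − (0.58) = 2.8 V. LSB = 2.8 V / 2^12 ≈ 0.6836 mV.
code = ⌊(V_in − V_min)/LSB⌋ = ⌊(V_in − V_min) × 2^12 / range⌋
     = ⌊(1.81007 − (0.58)) × 4096 / 2.8⌋ = ⌊1.23007 × 4096/2.8⌋
     = ⌊1799.417⌋ = 1799.

1799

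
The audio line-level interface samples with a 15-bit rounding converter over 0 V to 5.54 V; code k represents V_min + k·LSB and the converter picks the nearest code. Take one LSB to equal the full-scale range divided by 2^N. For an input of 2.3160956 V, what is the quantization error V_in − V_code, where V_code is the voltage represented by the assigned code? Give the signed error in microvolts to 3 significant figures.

Range is 5.54 V. LSB = 5.54 V / 2^15 ≈ 169.1 µV.
Position in LSBs: (2.3160956 − (0)) × 32768/5.54 = 13699.2456; rounding gives k = 13699.
V_code = 0 + (13699/32768) × 5.54 = 2.3160540771 V.
Error = V_in − V_code = 2.3160956 − (2.3160540771) = +41.5 µV.

+41.5 µV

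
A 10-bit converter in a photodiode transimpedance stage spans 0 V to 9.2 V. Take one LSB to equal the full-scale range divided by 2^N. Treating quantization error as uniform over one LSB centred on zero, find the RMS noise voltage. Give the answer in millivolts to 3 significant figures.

2.59 mV

Full-scale range = 9.2 V.
Step size = 9.2/1024 V = 8.9844 mV.
For a uniform distribution on [−LSB/2, +LSB/2], V_rms = LSB/√12 = 8.9844 mV/3.4641 = 2.59 mV.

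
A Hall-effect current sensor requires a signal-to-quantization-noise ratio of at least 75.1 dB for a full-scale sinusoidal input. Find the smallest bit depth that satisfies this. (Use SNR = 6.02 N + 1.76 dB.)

6.02 N + 1.76 ≥ 75.1 gives N ≥ 12.183, so the minimum integer is 13.

13 bits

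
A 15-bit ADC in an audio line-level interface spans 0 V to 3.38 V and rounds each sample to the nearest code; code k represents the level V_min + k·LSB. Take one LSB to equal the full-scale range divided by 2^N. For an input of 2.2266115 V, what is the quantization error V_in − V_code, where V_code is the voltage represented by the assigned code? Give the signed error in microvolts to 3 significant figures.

+28.2 µV

Range is 3.38 V. LSB = 3.38 V / 2^15 ≈ 103.1 µV.
(2.2266115 − (0)) / LSB = 2.2266115 × 32768/3.38 = 21586.2739. Nearest integer: k = 21586.
V_code = V_min + k × range/2^15 = 0 + 21586 × 3.38/32768 = 2.2265832520 V.
V_in − V_code = 2.2266115 − (2.2265832520) = +28.2 µV.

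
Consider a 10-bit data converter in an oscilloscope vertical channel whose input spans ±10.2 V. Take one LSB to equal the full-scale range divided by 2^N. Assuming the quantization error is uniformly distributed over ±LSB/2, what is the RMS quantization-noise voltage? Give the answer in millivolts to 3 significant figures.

Span: 10.2 V − (-10.2 V) = 20.4 V.
Step size = 20.4/1024 V = 19.922 mV.
σ_q = LSB/√12 = 19.922 mV/3.4641 = 5.75 mV.

5.75 mV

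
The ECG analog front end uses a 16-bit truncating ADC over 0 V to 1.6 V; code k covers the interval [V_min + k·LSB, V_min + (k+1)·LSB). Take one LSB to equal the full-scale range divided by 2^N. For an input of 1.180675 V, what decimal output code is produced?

48360

Range is 1.6 V. LSB = 1.6 V / 2^16 ≈ 24.41 µV.
(V_in − V_min) × 2^16/range = (1.180675 − (0)) × 65536/1.6 = 48360.448.
Floor → code = 48360.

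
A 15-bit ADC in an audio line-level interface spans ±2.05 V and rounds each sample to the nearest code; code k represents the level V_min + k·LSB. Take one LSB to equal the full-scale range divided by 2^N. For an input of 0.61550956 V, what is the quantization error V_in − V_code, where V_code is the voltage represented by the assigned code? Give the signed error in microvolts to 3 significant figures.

Range = 2.05 − (-2.05) = 4.1 V. LSB = 4.1 V / 2^15 ≈ 125.1 µV.
(0.61550956 − (-2.05)) / LSB = 2.66550956 × 32768/4.1 = 21303.2725. Nearest integer: k = 21303.
V_code = -2.05 + (21303/32768) × 4.1 = 0.61547546387 V.
Error = V_in − V_code = 0.61550956 − (0.61547546387) = +34.1 µV.

+34.1 µV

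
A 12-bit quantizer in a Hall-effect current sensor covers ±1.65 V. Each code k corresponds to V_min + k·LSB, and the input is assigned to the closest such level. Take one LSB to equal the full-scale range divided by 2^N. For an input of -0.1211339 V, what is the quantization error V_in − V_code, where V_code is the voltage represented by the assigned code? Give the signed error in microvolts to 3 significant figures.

−284 µV

Span: 1.65 V − (-1.65 V) = 3.3 V. LSB = 3.3 V / 2^12 ≈ 0.8057 mV.
(V_in − V_min)/LSB = (-0.1211339 − (-1.65)) × 4096/3.3 = 1897.6471 → nearest code k = 1898.
V_code = V_min + k × range/2^12 = -1.65 + 1898 × 3.3/4096 = -0.1208496094 V.
V_in − V_code = -0.1211339 − (-0.1208496094) = −284 µV.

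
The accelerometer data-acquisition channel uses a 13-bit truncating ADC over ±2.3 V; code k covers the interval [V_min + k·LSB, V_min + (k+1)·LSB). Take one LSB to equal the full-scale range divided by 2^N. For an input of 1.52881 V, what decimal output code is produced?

6818

The full-scale span is 2.3 − (-2.3) = 4.6 V. LSB = 4.6 V / 2^13 ≈ 0.5615 mV.
code = ⌊(V_in − V_min)/LSB⌋ = ⌊(V_in − V_min) × 2^13 / range⌋
     = ⌊(1.52881 − (-2.3)) × 8192 / 4.6⌋ = ⌊3.82881 × 8192/4.6⌋
     = ⌊6818.611⌋ = 6818.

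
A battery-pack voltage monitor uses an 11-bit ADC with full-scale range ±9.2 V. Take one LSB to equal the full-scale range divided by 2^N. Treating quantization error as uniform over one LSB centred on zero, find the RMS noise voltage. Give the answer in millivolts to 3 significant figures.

2.59 mV

Full-scale range = 9.2 V − (-9.2 V) = 18.4 V.
LSB = 18.4 V / 2^11 = 8.9844 mV.
σ_q = LSB/√12 = 8.9844 mV/3.4641 = 2.59 mV.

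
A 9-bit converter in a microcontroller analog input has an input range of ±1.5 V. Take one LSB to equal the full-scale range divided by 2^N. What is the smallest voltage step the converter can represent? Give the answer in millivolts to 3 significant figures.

Full-scale range = 1.5 V − (-1.5 V) = 3 V.
2^9 = 512 levels.
Step size = 3/512 V = 5.86 mV.

5.86 mV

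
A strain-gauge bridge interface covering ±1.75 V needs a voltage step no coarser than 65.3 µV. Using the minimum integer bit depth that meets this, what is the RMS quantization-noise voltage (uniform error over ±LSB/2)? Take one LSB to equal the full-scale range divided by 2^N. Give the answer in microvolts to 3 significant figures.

Range = 1.75 − (-1.75) = 3.5 V.
Levels needed ≥ 3.5/65.3 µV = 53600. 2^16 = 65536 suffices, so N_min = 16.
LSB = 3.5 V ÷ 2^16 = 3.5/65536 V = 53.406 µV.
RMS noise = LSB/√12 = 15.4 µV.

15.4 µV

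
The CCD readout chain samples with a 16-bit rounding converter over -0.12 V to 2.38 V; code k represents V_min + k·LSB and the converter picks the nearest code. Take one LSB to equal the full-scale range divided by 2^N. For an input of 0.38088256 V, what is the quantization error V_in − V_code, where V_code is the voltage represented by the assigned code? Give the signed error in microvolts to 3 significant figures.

+12.8 µV

Span: 2.38 V − (-0.12 V) = 2.5 V. LSB = 2.5 V / 2^16 ≈ 38.15 µV.
(V_in − V_min)/LSB = (0.38088256 − (-0.12)) × 65536/2.5 = 13130.3358 → nearest code k = 13130.
Reconstructed level: -0.12 + 13130 × 2.5/65536 V = 0.38086975098 V.
e = 0.38088256 − (0.38086975098) = +12.8 µV.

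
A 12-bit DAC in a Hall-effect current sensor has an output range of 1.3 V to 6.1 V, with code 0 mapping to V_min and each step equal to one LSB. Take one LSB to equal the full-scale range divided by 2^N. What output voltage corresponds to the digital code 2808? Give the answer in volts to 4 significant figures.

4.591 V

Range = 6.1 − (1.3) = 4.8 V. LSB = 4.8 V / 2^12.
V_out = 1.3 + 2808 × (4.8/4096) V
      = 1.3 + 3.29063 = 4.59063 V.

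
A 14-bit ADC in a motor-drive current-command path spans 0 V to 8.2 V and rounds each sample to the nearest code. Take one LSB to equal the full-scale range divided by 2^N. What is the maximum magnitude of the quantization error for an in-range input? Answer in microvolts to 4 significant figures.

250.2 µV

Full-scale range = 8.2 V.
Step size = 8.2/16384 V = 0.500488 mV.
Worst-case error for round-to-nearest is half an LSB: 250.2 µV.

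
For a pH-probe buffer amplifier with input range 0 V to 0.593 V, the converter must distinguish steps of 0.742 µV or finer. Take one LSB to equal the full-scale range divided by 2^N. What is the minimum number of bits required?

Span = 0.593 V.
Levels needed ≥ 0.593/0.742 µV = 799200. 2^20 = 1048576 suffices, so N_min = 20.

20 bits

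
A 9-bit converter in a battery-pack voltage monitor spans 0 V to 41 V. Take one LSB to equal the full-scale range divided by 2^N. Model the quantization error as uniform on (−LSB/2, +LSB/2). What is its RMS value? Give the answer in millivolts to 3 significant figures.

23.1 mV

Span = 41 V.
Step size = 41/512 V = 80.078 mV.
V_rms = LSB/√12 = 80.078 mV / √12 = 23.1 mV.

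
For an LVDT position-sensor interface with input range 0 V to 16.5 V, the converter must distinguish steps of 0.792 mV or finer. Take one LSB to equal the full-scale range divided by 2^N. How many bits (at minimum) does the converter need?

15 bits

V_FS = 16.5 V.
Required number of levels: 16.5/0.792 mV = 20833; smallest N with 2^N ≥ that is 15.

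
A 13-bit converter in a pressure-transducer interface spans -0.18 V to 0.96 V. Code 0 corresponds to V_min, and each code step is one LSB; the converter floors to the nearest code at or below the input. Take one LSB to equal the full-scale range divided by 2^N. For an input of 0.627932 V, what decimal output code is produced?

The full-scale span is 0.96 − (-0.18) = 1.14 V. LSB = 1.14 V / 2^13 ≈ 139.2 µV.
V_in − V_min = 0.627932 − (-0.18) = 0.807932 V.
Divide by LSB: 0.807932 × 8192/1.14 = 5805.7710.
Truncating gives code 5805.

5805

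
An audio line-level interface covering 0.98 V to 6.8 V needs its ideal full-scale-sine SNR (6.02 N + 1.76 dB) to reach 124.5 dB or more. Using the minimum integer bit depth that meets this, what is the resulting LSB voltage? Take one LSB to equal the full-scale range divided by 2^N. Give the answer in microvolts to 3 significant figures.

Range = 6.8 − (0.98) = 5.82 V.
N ≥ (124.5 − 1.76)/6.02 = 20.389 → N_min = 21.
Step size = 5.82/2097152 V = 2.78 µV.

2.78 µV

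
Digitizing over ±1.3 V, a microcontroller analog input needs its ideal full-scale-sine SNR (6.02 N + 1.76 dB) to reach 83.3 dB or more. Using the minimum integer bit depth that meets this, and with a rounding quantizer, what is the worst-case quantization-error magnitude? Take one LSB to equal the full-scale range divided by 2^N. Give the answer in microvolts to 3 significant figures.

79.3 µV

Full-scale range = 1.3 V − (-1.3 V) = 2.6 V.
Solving 6.02 N ≥ 83.3 − 1.76: N ≥ 13.545. Round up → N = 14.
LSB = 2.6 V ÷ 2^14 = 2.6/16384 V = 158.69 µV.
Max error for round-to-nearest is LSB/2 = 79.3 µV.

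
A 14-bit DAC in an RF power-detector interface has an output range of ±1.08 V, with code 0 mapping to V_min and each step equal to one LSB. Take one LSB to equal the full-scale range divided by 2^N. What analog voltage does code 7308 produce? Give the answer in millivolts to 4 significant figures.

Span: 1.08 V − (-1.08 V) = 2.16 V. LSB = 2.16 V / 2^14.
Output = V_min + (7308/16384) × range = -1.08 + 0.446045 × 2.16 V
      = -1.08 + 0.963457 = -0.116543 V.

-116.5 mV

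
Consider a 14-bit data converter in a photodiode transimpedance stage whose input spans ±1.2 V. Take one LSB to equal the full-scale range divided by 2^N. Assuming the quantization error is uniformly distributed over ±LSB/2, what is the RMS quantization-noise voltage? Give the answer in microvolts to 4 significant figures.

42.29 µV

Span: 1.2 V − (-1.2 V) = 2.4 V.
One LSB is 2.4 V / 16384 = 146.484 µV.
RMS of a uniform error over width LSB is LSB/√12 = 42.29 µV.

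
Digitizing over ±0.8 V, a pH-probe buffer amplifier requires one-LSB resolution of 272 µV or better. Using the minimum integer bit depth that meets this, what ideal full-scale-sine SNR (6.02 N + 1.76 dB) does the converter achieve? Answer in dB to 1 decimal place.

80.0 dB

Full-scale range = 0.8 V − (-0.8 V) = 1.6 V.
Need 2^N ≥ 1.6 V / 272 µV = 5882 → N_min = 13.
Ideal SNR at N = 13: 6.02·13 + 1.76 = 80.0 dB.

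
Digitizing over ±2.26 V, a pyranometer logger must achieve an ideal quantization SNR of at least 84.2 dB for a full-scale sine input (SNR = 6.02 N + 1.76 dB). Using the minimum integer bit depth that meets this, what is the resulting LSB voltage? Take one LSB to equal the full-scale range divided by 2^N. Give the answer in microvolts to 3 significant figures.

276 µV

Full-scale range = 2.26 V − (-2.26 V) = 4.52 V.
Solving 6.02 N ≥ 84.2 − 1.76: N ≥ 13.694. Round up → N = 14.
LSB = 4.52 V / 2^14 = 276 µV.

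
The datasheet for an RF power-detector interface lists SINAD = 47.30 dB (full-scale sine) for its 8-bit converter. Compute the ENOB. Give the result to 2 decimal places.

7.56 bits

ENOB = (SINAD − 1.76) / 6.02 = (47.30 − 1.76) / 6.02 = 45.54 / 6.02 = 7.5648.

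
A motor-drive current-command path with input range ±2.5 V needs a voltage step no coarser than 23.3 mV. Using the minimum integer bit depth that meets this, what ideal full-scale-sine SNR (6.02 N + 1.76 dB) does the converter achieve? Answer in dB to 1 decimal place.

Span: 2.5 V − (-2.5 V) = 5 V.
Need 2^N ≥ 5 V / 23.3 mV = 214.6 → N_min = 8.
6.02(8) + 1.76 = 49.92 dB.

49.9 dB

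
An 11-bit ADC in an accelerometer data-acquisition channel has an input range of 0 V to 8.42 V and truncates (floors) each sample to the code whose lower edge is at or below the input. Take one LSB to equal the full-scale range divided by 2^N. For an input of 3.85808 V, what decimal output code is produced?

Range is 8.42 V. LSB = 8.42 V / 2^11 ≈ 4.111 mV.
(V_in − V_min) × 2^11/range = (3.85808 − (0)) × 2048/8.42 = 938.402.
Floor → code = 938.

938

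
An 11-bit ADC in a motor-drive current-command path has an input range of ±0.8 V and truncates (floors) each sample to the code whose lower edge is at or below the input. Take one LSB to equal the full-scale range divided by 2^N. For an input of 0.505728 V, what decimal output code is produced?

1671

The full-scale span is 0.8 − (-0.8) = 1.6 V. LSB = 1.6 V / 2^11 ≈ 0.7812 mV.
code = ⌊(V_in − V_min)/LSB⌋ = ⌊(V_in − V_min) × 2^11 / range⌋
     = ⌊(0.505728 − (-0.8)) × 2048 / 1.6⌋ = ⌊1.305728 × 2048/1.6⌋
     = ⌊1671.332⌋ = 1671.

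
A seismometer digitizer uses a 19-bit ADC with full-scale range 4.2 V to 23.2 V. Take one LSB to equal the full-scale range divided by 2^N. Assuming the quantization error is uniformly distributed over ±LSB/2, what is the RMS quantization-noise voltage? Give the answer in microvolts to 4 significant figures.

10.46 µV

Range = 23.2 − (4.2) = 19 V.
LSB = 19 V / 2^19 = 36.2396 µV.
V_rms = LSB/√12 = 36.2396 µV / √12 = 10.46 µV.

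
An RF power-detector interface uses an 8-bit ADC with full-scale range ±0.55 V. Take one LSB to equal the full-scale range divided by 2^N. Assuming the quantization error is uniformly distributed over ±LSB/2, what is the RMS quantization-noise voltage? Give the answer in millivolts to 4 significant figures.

1.240 mV

Span: 0.55 V − (-0.55 V) = 1.1 V.
LSB = 1.1 V / 2^8 = 4.29688 mV.
V_rms = LSB/√12 = 4.29688 mV / √12 = 1.240 mV.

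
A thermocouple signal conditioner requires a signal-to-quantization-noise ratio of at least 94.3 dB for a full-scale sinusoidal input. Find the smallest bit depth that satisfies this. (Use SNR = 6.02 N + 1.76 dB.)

16 bits

Solving 6.02 N ≥ 94.3 − 1.76: N ≥ 15.372. Round up → N = 16.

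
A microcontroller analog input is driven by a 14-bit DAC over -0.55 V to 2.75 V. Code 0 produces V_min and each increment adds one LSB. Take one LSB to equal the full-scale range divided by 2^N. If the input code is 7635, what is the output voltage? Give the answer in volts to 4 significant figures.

Full-scale range = 2.75 V − (-0.55 V) = 3.3 V. LSB = 3.3 V / 2^14.
Output = V_min + (7635/16384) × range = -0.55 + 0.466003 × 3.3 V
      = -0.55 V + 1.53781 V = 0.987811 V.

0.9878 V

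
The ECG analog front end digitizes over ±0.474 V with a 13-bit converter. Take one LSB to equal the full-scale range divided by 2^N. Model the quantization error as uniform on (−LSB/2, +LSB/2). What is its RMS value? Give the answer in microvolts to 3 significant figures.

33.4 µV

The full-scale span is 0.474 − (-0.474) = 0.948 V.
LSB = 0.948 V / 2^13 = 115.72 µV.
V_rms = LSB/√12 = 115.72 µV / √12 = 33.4 µV.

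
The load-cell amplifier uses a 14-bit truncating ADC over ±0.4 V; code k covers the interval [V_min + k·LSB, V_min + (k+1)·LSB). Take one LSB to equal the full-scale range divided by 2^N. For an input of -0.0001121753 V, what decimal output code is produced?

Span: 0.4 V − (-0.4 V) = 0.8 V. LSB = 0.8 V / 2^14 ≈ 48.83 µV.
(V_in − V_min) × 2^14/range = (-0.0001121753 − (-0.4)) × 16384/0.8 = 8189.703.
Floor → code = 8189.

8189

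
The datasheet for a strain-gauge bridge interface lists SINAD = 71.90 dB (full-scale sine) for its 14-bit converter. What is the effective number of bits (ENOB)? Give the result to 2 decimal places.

11.65 bits

ENOB = (SINAD − 1.76) / 6.02 = (71.90 − 1.76) / 6.02 = 70.14 / 6.02 = 11.6512.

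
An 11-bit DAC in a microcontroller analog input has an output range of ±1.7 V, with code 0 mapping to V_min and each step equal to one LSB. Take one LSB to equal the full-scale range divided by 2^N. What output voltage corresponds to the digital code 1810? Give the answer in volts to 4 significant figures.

The full-scale span is 1.7 − (-1.7) = 3.4 V. LSB = 3.4 V / 2^11.
V_out = -1.7 + 1810 × (3.4/2048) V
      = -1.7 + 3.00488 = 1.30488 V.

1.305 V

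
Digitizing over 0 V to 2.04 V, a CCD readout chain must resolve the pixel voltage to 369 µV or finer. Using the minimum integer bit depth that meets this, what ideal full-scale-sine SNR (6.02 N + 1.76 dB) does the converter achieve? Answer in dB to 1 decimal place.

Full-scale range = 2.04 V.
Levels needed ≥ 2.04/369 µV = 5528. 2^13 = 8192 suffices, so N_min = 13.
SNR = 6.02 × 13 + 1.76 = 80.02 dB.

80.0 dB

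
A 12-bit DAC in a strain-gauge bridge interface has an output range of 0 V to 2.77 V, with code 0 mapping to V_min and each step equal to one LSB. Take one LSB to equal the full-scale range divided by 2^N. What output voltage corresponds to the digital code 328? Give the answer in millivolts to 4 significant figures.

Span = 2.77 V. LSB = 2.77 V / 2^12.
V_out = V_min + code × LSB = 0 V + 328 × 2.77 V / 4096
      = 0 V + 0.221816 V = 0.221816 V.

221.8 mV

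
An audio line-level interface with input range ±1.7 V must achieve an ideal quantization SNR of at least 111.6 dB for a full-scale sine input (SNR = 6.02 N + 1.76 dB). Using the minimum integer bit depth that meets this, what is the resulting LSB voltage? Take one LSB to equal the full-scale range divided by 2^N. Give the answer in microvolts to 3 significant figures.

6.48 µV

Range = 1.7 − (-1.7) = 3.4 V.
Required N = ⌈(111.6 − 1.76)/6.02⌉ = ⌈18.246⌉ = 19.
LSB = 3.4 V / 2^19 = 6.48 µV.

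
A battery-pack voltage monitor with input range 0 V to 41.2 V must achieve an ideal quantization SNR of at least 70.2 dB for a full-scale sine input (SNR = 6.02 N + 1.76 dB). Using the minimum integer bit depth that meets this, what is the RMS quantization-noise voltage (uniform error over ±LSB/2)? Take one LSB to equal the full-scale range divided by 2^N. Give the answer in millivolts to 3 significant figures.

V_FS = 41.2 V.
N ≥ (70.2 − 1.76)/6.02 = 11.369 → N_min = 12.
LSB = 41.2 V / 2^12 = 10.059 mV.
RMS noise = LSB/√12 = 2.90 mV.

2.90 mV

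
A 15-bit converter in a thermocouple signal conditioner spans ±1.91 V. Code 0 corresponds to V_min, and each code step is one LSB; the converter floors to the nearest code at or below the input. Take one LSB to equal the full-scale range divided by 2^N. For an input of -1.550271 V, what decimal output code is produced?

3085

The full-scale span is 1.91 − (-1.91) = 3.82 V. LSB = 3.82 V / 2^15 ≈ 116.6 µV.
(V_in − V_min) × 2^15/range = (-1.550271 − (-1.91)) × 32768/3.82 = 3085.759.
Floor → code = 3085.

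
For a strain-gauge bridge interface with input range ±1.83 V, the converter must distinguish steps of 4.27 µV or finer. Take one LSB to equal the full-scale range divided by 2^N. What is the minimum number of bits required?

The full-scale span is 1.83 − (-1.83) = 3.66 V.
Required number of levels: 3.66/4.27 µV = 857140; smallest N with 2^N ≥ that is 20.

20 bits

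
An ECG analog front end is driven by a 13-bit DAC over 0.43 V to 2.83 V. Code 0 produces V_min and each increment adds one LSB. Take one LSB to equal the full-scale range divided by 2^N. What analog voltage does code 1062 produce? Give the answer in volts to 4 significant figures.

0.7411 V

Span: 2.83 V − (0.43 V) = 2.4 V. LSB = 2.4 V / 2^13.
V_out = V_min + code × LSB = 0.43 V + 1062 × 2.4 V / 8192
      = 0.43 V + 0.311133 V = 0.741133 V.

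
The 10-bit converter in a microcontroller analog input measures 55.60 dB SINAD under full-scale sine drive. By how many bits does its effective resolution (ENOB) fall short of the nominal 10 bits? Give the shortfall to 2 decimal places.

N_eff = (55.60 − 1.76)/6.02 = 8.9435 bits.
Lost resolution: 10 − 8.9435 = 1.0565 bits.

1.06 bits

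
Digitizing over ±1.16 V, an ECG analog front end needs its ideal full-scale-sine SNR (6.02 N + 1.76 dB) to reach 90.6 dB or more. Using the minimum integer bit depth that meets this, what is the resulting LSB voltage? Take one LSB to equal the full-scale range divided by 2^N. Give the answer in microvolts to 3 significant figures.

Range = 1.16 − (-1.16) = 2.32 V.
6.02 N + 1.76 ≥ 90.6 gives N ≥ 14.757, so the minimum integer is 15.
Step size = 2.32/32768 V = 70.8 µV.

70.8 µV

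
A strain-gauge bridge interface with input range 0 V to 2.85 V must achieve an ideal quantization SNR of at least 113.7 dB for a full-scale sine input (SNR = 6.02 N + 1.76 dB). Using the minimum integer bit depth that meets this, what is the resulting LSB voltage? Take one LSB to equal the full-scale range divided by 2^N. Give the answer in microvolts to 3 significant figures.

5.44 µV

Range is 2.85 V.
N ≥ (113.7 − 1.76)/6.02 = 18.595 → N_min = 19.
One LSB is 2.85 V / 524288 = 5.44 µV.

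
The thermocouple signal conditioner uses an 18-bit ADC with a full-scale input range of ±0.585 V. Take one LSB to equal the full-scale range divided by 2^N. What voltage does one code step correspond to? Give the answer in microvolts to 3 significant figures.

4.46 µV

Full-scale range = 0.585 V − (-0.585 V) = 1.17 V.
There are 2^18 = 262144 steps.
LSB = 1.17 V / 2^18 = 4.46 µV.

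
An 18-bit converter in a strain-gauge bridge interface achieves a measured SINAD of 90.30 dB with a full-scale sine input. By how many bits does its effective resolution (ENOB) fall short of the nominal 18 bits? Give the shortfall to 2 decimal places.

3.29 bits

Effective bits = (90.30 − 1.76)/6.02 = 14.7076.
Shortfall = 18 − 14.7076 = 3.2924 bits.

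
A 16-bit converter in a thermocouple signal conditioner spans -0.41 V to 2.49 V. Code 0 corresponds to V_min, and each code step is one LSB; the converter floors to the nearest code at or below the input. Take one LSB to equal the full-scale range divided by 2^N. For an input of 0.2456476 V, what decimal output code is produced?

Range = 2.49 − (-0.41) = 2.9 V. LSB = 2.9 V / 2^16 ≈ 44.25 µV.
code = ⌊(V_in − V_min)/LSB⌋ = ⌊(V_in − V_min) × 2^16 / range⌋
     = ⌊(0.2456476 − (-0.41)) × 65536 / 2.9⌋ = ⌊0.6556476 × 65536/2.9⌋
     = ⌊14816.731⌋ = 14816.

14816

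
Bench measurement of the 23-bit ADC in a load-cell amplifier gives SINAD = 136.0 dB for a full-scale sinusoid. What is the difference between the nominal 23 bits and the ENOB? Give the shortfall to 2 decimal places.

0.70 bits

Effective bits = (136.0 − 1.76)/6.02 = 22.2990.
Shortfall = 23 − 22.2990 = 0.7010 bits.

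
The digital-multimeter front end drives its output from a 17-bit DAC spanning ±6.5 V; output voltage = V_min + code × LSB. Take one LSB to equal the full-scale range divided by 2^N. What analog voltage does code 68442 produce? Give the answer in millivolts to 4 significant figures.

288.2 mV

Full-scale range = 6.5 V − (-6.5 V) = 13 V. LSB = 13 V / 2^17.
V_out = -6.5 + 68442 × (13/131072) V
      = -6.5 + 6.78822 = 0.288223 V.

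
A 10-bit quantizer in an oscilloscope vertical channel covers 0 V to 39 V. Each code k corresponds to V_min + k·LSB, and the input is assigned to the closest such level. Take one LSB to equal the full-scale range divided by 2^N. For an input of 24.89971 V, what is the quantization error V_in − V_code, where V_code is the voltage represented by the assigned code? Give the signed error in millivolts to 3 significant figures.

−8.49 mV

Span = 39 V. LSB = 39 V / 2^10 ≈ 38.09 mV.
Position in LSBs: (24.89971 − (0)) × 1024/39 = 653.7770; rounding gives k = 654.
V_code = V_min + k × range/2^10 = 0 + 654 × 39/1024 = 24.90820313 V.
Error = V_in − V_code = 24.89971 − (24.90820313) = −8.49 mV.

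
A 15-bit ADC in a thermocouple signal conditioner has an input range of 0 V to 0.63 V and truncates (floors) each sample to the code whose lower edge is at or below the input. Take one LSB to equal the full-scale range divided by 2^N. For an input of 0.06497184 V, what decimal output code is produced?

Range is 0.63 V. LSB = 0.63 V / 2^15 ≈ 19.23 µV.
code = ⌊(V_in − V_min)/LSB⌋ = ⌊(V_in − V_min) × 2^15 / range⌋
     = ⌊(0.06497184 − (0)) × 32768 / 0.63⌋ = ⌊0.06497184 × 32768/0.63⌋
     = ⌊3379.361⌋ = 3379.

3379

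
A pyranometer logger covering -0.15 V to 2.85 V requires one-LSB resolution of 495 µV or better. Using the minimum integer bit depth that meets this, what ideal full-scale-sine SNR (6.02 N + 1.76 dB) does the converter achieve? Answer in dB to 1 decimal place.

Span: 2.85 V − (-0.15 V) = 3 V.
Required number of levels: 3/495 µV = 6060.6; smallest N with 2^N ≥ that is 13.
6.02(13) + 1.76 = 80.02 dB.

80.0 dB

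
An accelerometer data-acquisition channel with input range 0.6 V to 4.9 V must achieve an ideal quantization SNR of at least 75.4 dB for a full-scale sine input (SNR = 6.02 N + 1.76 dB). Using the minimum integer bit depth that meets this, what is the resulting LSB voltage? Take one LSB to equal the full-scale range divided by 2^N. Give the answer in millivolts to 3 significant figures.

0.525 mV

Span: 4.9 V − (0.6 V) = 4.3 V.
6.02 N + 1.76 ≥ 75.4 gives N ≥ 12.233, so the minimum integer is 13.
One LSB is 4.3 V / 8192 = 0.525 mV.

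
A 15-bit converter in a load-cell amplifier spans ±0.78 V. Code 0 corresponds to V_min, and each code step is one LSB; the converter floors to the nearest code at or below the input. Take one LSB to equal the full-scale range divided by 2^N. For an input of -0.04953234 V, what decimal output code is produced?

Span: 0.78 V − (-0.78 V) = 1.56 V. LSB = 1.56 V / 2^15 ≈ 47.61 µV.
code = ⌊(V_in − V_min)/LSB⌋ = ⌊(V_in − V_min) × 2^15 / range⌋
     = ⌊(-0.04953234 − (-0.78)) × 32768 / 1.56⌋ = ⌊0.73046766 × 32768/1.56⌋
     = ⌊15343.567⌋ = 15343.

15343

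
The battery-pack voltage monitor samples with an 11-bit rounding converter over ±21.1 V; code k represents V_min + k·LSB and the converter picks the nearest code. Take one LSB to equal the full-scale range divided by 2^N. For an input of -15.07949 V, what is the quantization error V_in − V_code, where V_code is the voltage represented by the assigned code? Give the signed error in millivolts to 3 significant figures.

+3.71 mV

Span: 21.1 V − (-21.1 V) = 42.2 V. LSB = 42.2 V / 2^11 ≈ 20.61 mV.
(V_in − V_min)/LSB = (-15.07949 − (-21.1)) × 2048/42.2 = 292.1802 → nearest code k = 292.
V_code = -21.1 + (292/2048) × 42.2 = -15.08320313 V.
e = -15.07949 − (-15.08320313) = +3.71 mV.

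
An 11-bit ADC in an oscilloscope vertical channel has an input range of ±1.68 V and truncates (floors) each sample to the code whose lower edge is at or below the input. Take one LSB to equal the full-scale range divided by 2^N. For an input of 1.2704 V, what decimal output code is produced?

1798

Range = 1.68 − (-1.68) = 3.36 V. LSB = 3.36 V / 2^11 ≈ 1.641 mV.
V_in − V_min = 1.2704 − (-1.68) = 2.9504 V.
Divide by LSB: 2.9504 × 2048/3.36 = 1798.3390.
Truncating gives code 1798.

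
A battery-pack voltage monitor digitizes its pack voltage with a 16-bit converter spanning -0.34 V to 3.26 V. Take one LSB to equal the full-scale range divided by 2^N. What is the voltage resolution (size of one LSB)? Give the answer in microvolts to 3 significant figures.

Range = 3.26 − (-0.34) = 3.6 V.
Number of codes = 2^16 = 65536.
One LSB is 3.6 V / 65536 = 54.9 µV.

54.9 µV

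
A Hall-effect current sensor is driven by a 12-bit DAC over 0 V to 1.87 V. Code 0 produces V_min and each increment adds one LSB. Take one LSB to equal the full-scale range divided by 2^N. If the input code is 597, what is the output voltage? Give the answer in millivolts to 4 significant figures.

272.6 mV

V_FS = 1.87 V. LSB = 1.87 V / 2^12.
V_out = 0 + 597 × (1.87/4096) V
      = 0 V + 0.272556 V = 0.272556 V.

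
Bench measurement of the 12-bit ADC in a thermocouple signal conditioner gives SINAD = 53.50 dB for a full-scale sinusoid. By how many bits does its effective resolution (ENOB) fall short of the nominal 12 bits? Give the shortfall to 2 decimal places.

3.41 bits

ENOB = (SINAD − 1.76)/6.02 = (53.50 − 1.76)/6.02 = 8.5947 bits.
Lost resolution: 12 − 8.5947 = 3.4053 bits.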